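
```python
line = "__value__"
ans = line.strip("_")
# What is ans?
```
Trace:
  line='__value__'
  line='__value__', ans='value'

Final answer: 'value'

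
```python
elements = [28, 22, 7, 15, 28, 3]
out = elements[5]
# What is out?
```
Trace:
  elements=[28, 22, 7, 15, 28, 3]
  elements=[28, 22, 7, 15, 28, 3], out=3

Final answer: 3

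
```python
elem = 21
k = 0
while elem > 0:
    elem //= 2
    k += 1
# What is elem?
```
Trace:
  elem=21
  elem=21, k=0
  elem=10, k=1
  elem=5, k=2
  elem=2, k=3
  elem=1, k=4
  elem=0, k=5

Final answer: 0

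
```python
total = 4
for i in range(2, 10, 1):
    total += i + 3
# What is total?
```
Trace:
  total=4
  total=9, i=2
  total=15, i=3
  total=22, i=4
  total=30, i=5
  total=39, i=6
  total=49, i=7
  total=60, i=8
  total=72, i=9

Final answer: 72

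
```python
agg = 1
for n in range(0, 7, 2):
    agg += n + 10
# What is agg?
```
Trace:
  agg=1
  agg=11, n=0
  agg=23, n=2
  agg=37, n=4
  agg=53, n=6

Final answer: 53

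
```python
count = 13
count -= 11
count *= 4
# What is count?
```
Trace:
  count=13
  count=2
  count=8

Final answer: 8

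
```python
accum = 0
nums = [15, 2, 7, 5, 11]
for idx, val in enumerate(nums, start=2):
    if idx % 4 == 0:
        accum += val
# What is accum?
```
Trace:
  accum=0
  accum=0, idx=2, val=15
  accum=0, idx=3, val=2
  accum=7, idx=4, val=7
  accum=7, idx=5, val=5
  accum=7, idx=6, val=11

Final answer: 7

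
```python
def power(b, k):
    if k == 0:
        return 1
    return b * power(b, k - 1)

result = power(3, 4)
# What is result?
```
Call trace:
power(b=3, k=4)
  power(b=3, k=3)
    power(b=3, k=2)
      power(b=3, k=1)
        power(b=3, k=0)
        -> return 1
      -> return 3
    -> return 9
  -> return 27
-> return 81

Final answer: 81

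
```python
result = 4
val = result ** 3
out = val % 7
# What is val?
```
Trace:
  result=4
  result=4, val=64
  result=4, val=64, out=1

Final answer: 64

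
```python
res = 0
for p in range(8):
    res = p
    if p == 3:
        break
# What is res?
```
Trace:
  res=0
  res=0, p=0
  res=1, p=1
  res=2, p=2
  res=3, p=3

Final answer: 3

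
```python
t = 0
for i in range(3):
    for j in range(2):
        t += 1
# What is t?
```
Trace:
  t=0
  t=1, i=0, j=0
  t=2, i=0, j=1
  t=3, i=1, j=0
  t=4, i=1, j=1
  t=5, i=2, j=0
  t=6, i=2, j=1

Final answer: 6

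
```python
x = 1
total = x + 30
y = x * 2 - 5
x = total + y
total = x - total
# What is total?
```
Trace:
  x=1
  x=1, total=31
  x=1, total=31, y=-3
  x=28, total=31, y=-3
  x=28, total=-3, y=-3

Final answer: -3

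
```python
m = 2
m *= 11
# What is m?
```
Trace:
  m=2
  m=22

Final answer: 22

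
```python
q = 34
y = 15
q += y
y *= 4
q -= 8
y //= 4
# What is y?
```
Trace:
  q=34
  q=34, y=15
  q=49, y=15
  q=49, y=60
  q=41, y=60
  q=41, y=15

Final answer: 15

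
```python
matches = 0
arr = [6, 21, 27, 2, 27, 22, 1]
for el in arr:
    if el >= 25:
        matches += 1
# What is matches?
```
Trace:
  matches=0
  matches=0, el=6
  matches=0, el=21
  matches=1, el=27
  matches=1, el=2
  matches=2, el=27
  matches=2, el=22
  matches=2, el=1

Final answer: 2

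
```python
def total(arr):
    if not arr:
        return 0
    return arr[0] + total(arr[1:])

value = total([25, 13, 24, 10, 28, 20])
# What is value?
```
Call trace:
total(arr=[25, 13, 24, 10, 28, 20])
  total(arr=[13, 24, 10, 28, 20])
    total(arr=[24, 10, 28, 20])
      total(arr=[10, 28, 20])
        total(arr=[28, 20])
          total(arr=[20])
            total(arr=[])
            -> return 0
          -> return 20
        -> return 48
      -> return 58
    -> return 82
  -> return 95
-> return 120

Final answer: 120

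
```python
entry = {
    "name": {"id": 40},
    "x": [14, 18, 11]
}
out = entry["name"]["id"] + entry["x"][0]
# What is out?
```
Trace:
  entry={'name': {'id': 40}, 'x': [14, 18, 11]}
  entry={'name': {'id': 40}, 'x': [14, 18, 11]}, out=54

Final answer: 54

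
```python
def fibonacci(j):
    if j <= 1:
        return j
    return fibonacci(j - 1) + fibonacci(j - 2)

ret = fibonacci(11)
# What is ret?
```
Call trace (a repeated sub-call is expanded the first time; later identical calls just restate its return value):
fibonacci(j=11)
  fibonacci(j=10)
    fibonacci(j=9)
      fibonacci(j=8)
        fibonacci(j=7)
          fibonacci(j=6)
            fibonacci(j=5)
              fibonacci(j=4)
                fibonacci(j=3)
                  fibonacci(j=2)
                    fibonacci(j=1)
                    -> return 1
                    fibonacci(j=0)
                    -> return 0
                  -> return 1
                  fibonacci(j=1)
                  -> return 1
                -> return 2
                fibonacci(j=2) -> return 1  (same call as traced above)
              -> return 3
              fibonacci(j=3) -> return 2  (same call as traced above)
            -> return 5
            fibonacci(j=4) -> return 3  (same call as traced above)
          -> return 8
          fibonacci(j=5) -> return 5  (same call as traced above)
        -> return 13
        fibonacci(j=6) -> return 8  (same call as traced above)
      -> return 21
      fibonacci(j=7) -> return 13  (same call as traced above)
    -> return 34
    fibonacci(j=8) -> return 21  (same call as traced above)
  -> return 55
  fibonacci(j=9) -> return 34  (same call as traced above)
-> return 89

Final answer: 89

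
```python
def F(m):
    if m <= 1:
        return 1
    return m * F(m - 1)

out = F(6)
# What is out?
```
Call trace:
F(m=6)
  F(m=5)
    F(m=4)
      F(m=3)
        F(m=2)
          F(m=1)
          -> return 1
        -> return 2
      -> return 6
    -> return 24
  -> return 120
-> return 720

Final answer: 720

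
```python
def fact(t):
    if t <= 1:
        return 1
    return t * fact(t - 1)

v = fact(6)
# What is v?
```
Call trace:
fact(t=6)
  fact(t=5)
    fact(t=4)
      fact(t=3)
        fact(t=2)
          fact(t=1)
          -> return 1
        -> return 2
      -> return 6
    -> return 24
  -> return 120
-> return 720

Final answer: 720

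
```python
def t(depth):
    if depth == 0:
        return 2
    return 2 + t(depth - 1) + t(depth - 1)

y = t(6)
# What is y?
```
Call trace (a repeated sub-call is expanded the first time; later identical calls just restate its return value):
t(depth=6)
  t(depth=5)
    t(depth=4)
      t(depth=3)
        t(depth=2)
          t(depth=1)
            t(depth=0)
            -> return 2
            t(depth=0)
            -> return 2
          -> return 6
          t(depth=1) -> return 6  (same call as traced above)
        -> return 14
        t(depth=2) -> return 14  (same call as traced above)
      -> return 30
      t(depth=3) -> return 30  (same call as traced above)
    -> return 62
    t(depth=4) -> return 62  (same call as traced above)
  -> return 126
  t(depth=5) -> return 126  (same call as traced above)
-> return 254

Final answer: 254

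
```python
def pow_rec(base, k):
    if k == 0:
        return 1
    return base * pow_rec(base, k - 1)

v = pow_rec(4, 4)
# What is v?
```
Call trace:
pow_rec(base=4, k=4)
  pow_rec(base=4, k=3)
    pow_rec(base=4, k=2)
      pow_rec(base=4, k=1)
        pow_rec(base=4, k=0)
        -> return 1
      -> return 4
    -> return 16
  -> return 64
-> return 256

Final answer: 256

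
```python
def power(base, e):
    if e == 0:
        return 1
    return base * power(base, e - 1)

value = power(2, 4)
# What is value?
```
Call trace:
power(base=2, e=4)
  power(base=2, e=3)
    power(base=2, e=2)
      power(base=2, e=1)
        power(base=2, e=0)
        -> return 1
      -> return 2
    -> return 4
  -> return 8
-> return 16

Final answer: 16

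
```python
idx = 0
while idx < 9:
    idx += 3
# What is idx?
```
Trace:
  idx=0
  idx=3
  idx=6
  idx=9

Final answer: 9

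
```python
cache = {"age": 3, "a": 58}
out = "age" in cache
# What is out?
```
Trace:
  cache={'age': 3, 'a': 58}
  cache={'age': 3, 'a': 58}, out=True

Final answer: True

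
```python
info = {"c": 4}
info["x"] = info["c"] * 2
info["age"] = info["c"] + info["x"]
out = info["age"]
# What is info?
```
Trace:
  info={'c': 4}
  info={'c': 4, 'x': 8}
  info={'c': 4, 'x': 8, 'age': 12}
  info={'c': 4, 'x': 8, 'age': 12}, out=12

Final answer: {'c': 4, 'x': 8, 'age': 12}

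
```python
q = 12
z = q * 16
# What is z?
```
Trace:
  q=12
  q=12, z=192

Final answer: 192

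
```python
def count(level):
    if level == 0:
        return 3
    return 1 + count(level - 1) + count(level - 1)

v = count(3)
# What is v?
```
Call trace (a repeated sub-call is expanded the first time; later identical calls just restate its return value):
count(level=3)
  count(level=2)
    count(level=1)
      count(level=0)
      -> return 3
      count(level=0)
      -> return 3
    -> return 7
    count(level=1) -> return 7  (same call as traced above)
  -> return 15
  count(level=2) -> return 15  (same call as traced above)
-> return 31

Final answer: 31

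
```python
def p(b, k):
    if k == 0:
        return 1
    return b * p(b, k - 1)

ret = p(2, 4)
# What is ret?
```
Call trace:
p(b=2, k=4)
  p(b=2, k=3)
    p(b=2, k=2)
      p(b=2, k=1)
        p(b=2, k=0)
        -> return 1
      -> return 2
    -> return 4
  -> return 8
-> return 16

Final answer: 16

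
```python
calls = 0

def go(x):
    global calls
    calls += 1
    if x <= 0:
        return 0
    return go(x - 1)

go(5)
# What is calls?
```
Call trace:
go(x=5)
  go(x=4)
    go(x=3)
      go(x=2)
        go(x=1)
          go(x=0)
          -> return 0
        -> return 0
      -> return 0
    -> return 0
  -> return 0
-> return 0

calls is incremented once per call. go is entered once for each x = 5, 4, 3, 2, 1, 0 (the x <= 0 call returns without recursing), i.e. 5 + 1 calls.
calls = 6

Final answer: 6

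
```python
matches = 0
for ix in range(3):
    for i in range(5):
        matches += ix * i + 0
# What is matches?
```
Trace:
  matches=0
  matches=0, ix=0, i=0
  matches=0, ix=0, i=1
  matches=0, ix=0, i=2
  matches=0, ix=0, i=3
  matches=0, ix=0, i=4
  matches=0, ix=1, i=0
  matches=1, ix=1, i=1
  matches=3, ix=1, i=2
  matches=6, ix=1, i=3
  matches=10, ix=1, i=4
  matches=10, ix=2, i=0
  matches=12, ix=2, i=1
  matches=16, ix=2, i=2
  matches=22, ix=2, i=3
  matches=30, ix=2, i=4

Final answer: 30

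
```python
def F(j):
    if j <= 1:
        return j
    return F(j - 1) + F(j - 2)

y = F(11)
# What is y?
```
Call trace (a repeated sub-call is expanded the first time; later identical calls just restate its return value):
F(j=11)
  F(j=10)
    F(j=9)
      F(j=8)
        F(j=7)
          F(j=6)
            F(j=5)
              F(j=4)
                F(j=3)
                  F(j=2)
                    F(j=1)
                    -> return 1
                    F(j=0)
                    -> return 0
                  -> return 1
                  F(j=1)
                  -> return 1
                -> return 2
                F(j=2) -> return 1  (same call as traced above)
              -> return 3
              F(j=3) -> return 2  (same call as traced above)
            -> return 5
            F(j=4) -> return 3  (same call as traced above)
          -> return 8
          F(j=5) -> return 5  (same call as traced above)
        -> return 13
        F(j=6) -> return 8  (same call as traced above)
      -> return 21
      F(j=7) -> return 13  (same call as traced above)
    -> return 34
    F(j=8) -> return 21  (same call as traced above)
  -> return 55
  F(j=9) -> return 34  (same call as traced above)
-> return 89

Final answer: 89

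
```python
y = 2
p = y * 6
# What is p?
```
Trace:
  y=2
  y=2, p=12

Final answer: 12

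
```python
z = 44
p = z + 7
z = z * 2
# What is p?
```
Trace:
  z=44
  z=44, p=51
  z=88, p=51

Final answer: 51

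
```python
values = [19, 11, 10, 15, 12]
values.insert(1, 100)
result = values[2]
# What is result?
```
Trace:
  values=[19, 11, 10, 15, 12]
  values=[19, 100, 11, 10, 15, 12]
  values=[19, 100, 11, 10, 15, 12], result=11

Final answer: 11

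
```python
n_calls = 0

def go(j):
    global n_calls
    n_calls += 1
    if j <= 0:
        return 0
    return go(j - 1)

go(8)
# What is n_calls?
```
Call trace:
go(j=8)
  go(j=7)
    go(j=6)
      go(j=5)
        go(j=4)
          go(j=3)
            go(j=2)
              go(j=1)
                go(j=0)
                -> return 0
              -> return 0
            -> return 0
          -> return 0
        -> return 0
      -> return 0
    -> return 0
  -> return 0
-> return 0

n_calls is incremented once per call. go is entered once for each j = 8, 7, 6, 5, 4, 3, 2, 1, 0 (the j <= 0 call returns without recursing), i.e. 8 + 1 calls.
n_calls = 9

Final answer: 9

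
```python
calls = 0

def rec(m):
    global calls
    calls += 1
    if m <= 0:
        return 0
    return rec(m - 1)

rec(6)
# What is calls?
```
Call trace:
rec(m=6)
  rec(m=5)
    rec(m=4)
      rec(m=3)
        rec(m=2)
          rec(m=1)
            rec(m=0)
            -> return 0
          -> return 0
        -> return 0
      -> return 0
    -> return 0
  -> return 0
-> return 0

calls is incremented once per call. rec is entered once for each m = 6, 5, 4, 3, 2, 1, 0 (the m <= 0 call returns without recursing), i.e. 6 + 1 calls.
calls = 7

Final answer: 7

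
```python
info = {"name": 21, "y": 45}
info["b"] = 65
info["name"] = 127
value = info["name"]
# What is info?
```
Trace:
  info={'name': 21, 'y': 45}
  info={'name': 21, 'y': 45, 'b': 65}
  info={'name': 127, 'y': 45, 'b': 65}
  info={'name': 127, 'y': 45, 'b': 65}, value=127

Final answer: {'name': 127, 'y': 45, 'b': 65}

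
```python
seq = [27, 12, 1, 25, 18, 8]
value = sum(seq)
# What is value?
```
Trace:
  seq=[27, 12, 1, 25, 18, 8]
  seq=[27, 12, 1, 25, 18, 8], value=91

Final answer: 91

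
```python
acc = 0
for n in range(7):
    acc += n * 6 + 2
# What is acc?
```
Trace:
  acc=0
  acc=2, n=0
  acc=10, n=1
  acc=24, n=2
  acc=44, n=3
  acc=70, n=4
  acc=102, n=5
  acc=140, n=6

Final answer: 140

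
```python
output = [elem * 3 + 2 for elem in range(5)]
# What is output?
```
Trace:
  elem=0
  elem=1
  elem=2
  elem=3
  elem=4
  output=[2, 5, 8, 11, 14]

Final answer: [2, 5, 8, 11, 14]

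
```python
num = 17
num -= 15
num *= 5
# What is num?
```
Trace:
  num=17
  num=2
  num=10

Final answer: 10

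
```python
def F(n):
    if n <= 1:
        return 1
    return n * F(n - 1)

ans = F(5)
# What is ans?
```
Call trace:
F(n=5)
  F(n=4)
    F(n=3)
      F(n=2)
        F(n=1)
        -> return 1
      -> return 2
    -> return 6
  -> return 24
-> return 120

Final answer: 120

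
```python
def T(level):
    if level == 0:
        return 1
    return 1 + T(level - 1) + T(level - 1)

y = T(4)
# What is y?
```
Call trace (a repeated sub-call is expanded the first time; later identical calls just restate its return value):
T(level=4)
  T(level=3)
    T(level=2)
      T(level=1)
        T(level=0)
        -> return 1
        T(level=0)
        -> return 1
      -> return 3
      T(level=1) -> return 3  (same call as traced above)
    -> return 7
    T(level=2) -> return 7  (same call as traced above)
  -> return 15
  T(level=3) -> return 15  (same call as traced above)
-> return 31

Final answer: 31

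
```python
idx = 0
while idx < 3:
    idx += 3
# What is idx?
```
Trace:
  idx=0
  idx=3

Final answer: 3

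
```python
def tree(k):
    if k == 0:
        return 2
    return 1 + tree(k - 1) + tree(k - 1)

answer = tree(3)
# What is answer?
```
Call trace (a repeated sub-call is expanded the first time; later identical calls just restate its return value):
tree(k=3)
  tree(k=2)
    tree(k=1)
      tree(k=0)
      -> return 2
      tree(k=0)
      -> return 2
    -> return 5
    tree(k=1) -> return 5  (same call as traced above)
  -> return 11
  tree(k=2) -> return 11  (same call as traced above)
-> return 23

Final answer: 23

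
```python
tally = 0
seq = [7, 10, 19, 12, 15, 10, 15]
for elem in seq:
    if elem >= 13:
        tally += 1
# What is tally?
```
Trace:
  tally=0
  tally=0, elem=7
  tally=0, elem=10
  tally=1, elem=19
  tally=1, elem=12
  tally=2, elem=15
  tally=2, elem=10
  tally=3, elem=15

Final answer: 3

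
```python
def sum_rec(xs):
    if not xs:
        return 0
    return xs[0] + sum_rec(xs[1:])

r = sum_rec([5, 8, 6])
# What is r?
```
Call trace:
sum_rec(xs=[5, 8, 6])
  sum_rec(xs=[8, 6])
    sum_rec(xs=[6])
      sum_rec(xs=[])
      -> return 0
    -> return 6
  -> return 14
-> return 19

Final answer: 19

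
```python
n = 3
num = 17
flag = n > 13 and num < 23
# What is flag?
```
Trace:
  n=3
  n=3, num=17
  n=3, num=17, flag=False

Final answer: False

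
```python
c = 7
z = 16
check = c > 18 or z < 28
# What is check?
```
Trace:
  c=7
  c=7, z=16
  c=7, z=16, check=True

Final answer: True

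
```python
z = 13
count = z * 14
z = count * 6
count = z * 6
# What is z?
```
Trace:
  z=13
  z=13, count=182
  z=1092, count=182
  z=1092, count=6552

Final answer: 1092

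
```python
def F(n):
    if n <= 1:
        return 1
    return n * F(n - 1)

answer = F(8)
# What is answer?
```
Call trace:
F(n=8)
  F(n=7)
    F(n=6)
      F(n=5)
        F(n=4)
          F(n=3)
            F(n=2)
              F(n=1)
              -> return 1
            -> return 2
          -> return 6
        -> return 24
      -> return 120
    -> return 720
  -> return 5040
-> return 40320

Final answer: 40320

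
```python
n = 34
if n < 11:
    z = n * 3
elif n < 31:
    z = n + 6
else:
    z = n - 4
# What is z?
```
Trace:
  n=34
  n=34, z=30

Final answer: 30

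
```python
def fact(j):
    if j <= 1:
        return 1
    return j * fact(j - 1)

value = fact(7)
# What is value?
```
Call trace:
fact(j=7)
  fact(j=6)
    fact(j=5)
      fact(j=4)
        fact(j=3)
          fact(j=2)
            fact(j=1)
            -> return 1
          -> return 2
        -> return 6
      -> return 24
    -> return 120
  -> return 720
-> return 5040

Final answer: 5040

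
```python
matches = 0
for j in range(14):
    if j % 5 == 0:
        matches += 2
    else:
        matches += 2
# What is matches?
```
Trace:
  matches=0
  matches=2, j=0
  matches=4, j=1
  matches=6, j=2
  matches=8, j=3
  matches=10, j=4
  matches=12, j=5
  matches=14, j=6
  matches=16, j=7
  matches=18, j=8
  matches=20, j=9
  matches=22, j=10
  matches=24, j=11
  matches=26, j=12
  matches=28, j=13

Final answer: 28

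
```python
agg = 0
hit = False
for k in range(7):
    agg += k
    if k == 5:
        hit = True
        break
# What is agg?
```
Trace:
  agg=0
  agg=0, hit=False
  agg=0, hit=False, k=0
  agg=1, hit=False, k=1
  agg=3, hit=False, k=2
  agg=6, hit=False, k=3
  agg=10, hit=False, k=4
  agg=15, hit=True, k=5

Final answer: 15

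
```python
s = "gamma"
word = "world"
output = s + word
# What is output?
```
Trace:
  s='gamma'
  s='gamma', word='world'
  s='gamma', word='world', output='gammaworld'

Final answer: 'gammaworld'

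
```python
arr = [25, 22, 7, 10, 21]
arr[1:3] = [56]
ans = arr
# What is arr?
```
Trace:
  arr=[25, 22, 7, 10, 21]
  arr=[25, 56, 10, 21]
  arr=[25, 56, 10, 21], ans=[25, 56, 10, 21]

Final answer: [25, 56, 10, 21]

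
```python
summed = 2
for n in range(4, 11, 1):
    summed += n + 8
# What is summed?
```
Trace:
  summed=2
  summed=14, n=4
  summed=27, n=5
  summed=41, n=6
  summed=56, n=7
  summed=72, n=8
  summed=89, n=9
  summed=107, n=10

Final answer: 107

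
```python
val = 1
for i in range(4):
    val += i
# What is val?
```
Trace:
  val=1
  val=1, i=0
  val=2, i=1
  val=4, i=2
  val=7, i=3

Final answer: 7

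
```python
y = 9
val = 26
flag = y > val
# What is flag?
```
Trace:
  y=9
  y=9, val=26
  y=9, val=26, flag=False

Final answer: False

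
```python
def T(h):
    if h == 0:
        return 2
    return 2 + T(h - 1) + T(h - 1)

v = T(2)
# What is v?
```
Call trace (a repeated sub-call is expanded the first time; later identical calls just restate its return value):
T(h=2)
  T(h=1)
    T(h=0)
    -> return 2
    T(h=0)
    -> return 2
  -> return 6
  T(h=1) -> return 6  (same call as traced above)
-> return 14

Final answer: 14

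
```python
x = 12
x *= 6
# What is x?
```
Trace:
  x=12
  x=72

Final answer: 72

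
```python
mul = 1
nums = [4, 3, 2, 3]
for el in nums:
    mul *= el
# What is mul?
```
Trace:
  mul=1
  mul=4, el=4
  mul=12, el=3
  mul=24, el=2
  mul=72, el=3

Final answer: 72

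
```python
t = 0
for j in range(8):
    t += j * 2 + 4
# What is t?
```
Trace:
  t=0
  t=4, j=0
  t=10, j=1
  t=18, j=2
  t=28, j=3
  t=40, j=4
  t=54, j=5
  t=70, j=6
  t=88, j=7

Final answer: 88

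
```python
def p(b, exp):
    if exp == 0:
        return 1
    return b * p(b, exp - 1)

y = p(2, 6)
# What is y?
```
Call trace:
p(b=2, exp=6)
  p(b=2, exp=5)
    p(b=2, exp=4)
      p(b=2, exp=3)
        p(b=2, exp=2)
          p(b=2, exp=1)
            p(b=2, exp=0)
            -> return 1
          -> return 2
        -> return 4
      -> return 8
    -> return 16
  -> return 32
-> return 64

Final answer: 64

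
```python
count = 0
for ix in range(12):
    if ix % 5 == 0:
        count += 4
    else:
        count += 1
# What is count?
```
Trace:
  count=0
  count=4, ix=0
  count=5, ix=1
  count=6, ix=2
  count=7, ix=3
  count=8, ix=4
  count=12, ix=5
  count=13, ix=6
  count=14, ix=7
  count=15, ix=8
  count=16, ix=9
  count=20, ix=10
  count=21, ix=11

Final answer: 21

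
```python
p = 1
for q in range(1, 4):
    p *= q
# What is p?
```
Trace:
  p=1
  p=1, q=1
  p=2, q=2
  p=6, q=3

Final answer: 6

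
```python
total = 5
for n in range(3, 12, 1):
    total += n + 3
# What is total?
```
Trace:
  total=5
  total=11, n=3
  total=18, n=4
  total=26, n=5
  total=35, n=6
  total=45, n=7
  total=56, n=8
  total=68, n=9
  total=81, n=10
  total=95, n=11

Final answer: 95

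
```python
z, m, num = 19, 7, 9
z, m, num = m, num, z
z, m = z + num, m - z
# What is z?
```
Trace:
  z=19, m=7, num=9
  z=7, m=9, num=19
  z=26, m=2, num=19

Final answer: 26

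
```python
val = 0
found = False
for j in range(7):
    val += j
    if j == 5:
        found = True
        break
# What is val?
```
Trace:
  val=0
  val=0, found=False
  val=0, found=False, j=0
  val=1, found=False, j=1
  val=3, found=False, j=2
  val=6, found=False, j=3
  val=10, found=False, j=4
  val=15, found=True, j=5

Final answer: 15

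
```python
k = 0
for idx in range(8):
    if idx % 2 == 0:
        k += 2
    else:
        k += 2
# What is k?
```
Trace:
  k=0
  k=2, idx=0
  k=4, idx=1
  k=6, idx=2
  k=8, idx=3
  k=10, idx=4
  k=12, idx=5
  k=14, idx=6
  k=16, idx=7

Final answer: 16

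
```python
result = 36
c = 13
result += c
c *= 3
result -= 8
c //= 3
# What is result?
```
Trace:
  result=36
  result=36, c=13
  result=49, c=13
  result=49, c=39
  result=41, c=39
  result=41, c=13

Final answer: 41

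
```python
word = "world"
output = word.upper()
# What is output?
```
Trace:
  word='world'
  word='world', output='WORLD'

Final answer: 'WORLD'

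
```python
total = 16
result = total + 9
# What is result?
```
Trace:
  total=16
  total=16, result=25

Final answer: 25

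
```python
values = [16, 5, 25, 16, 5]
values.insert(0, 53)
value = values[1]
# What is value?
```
Trace:
  values=[16, 5, 25, 16, 5]
  values=[53, 16, 5, 25, 16, 5]
  values=[53, 16, 5, 25, 16, 5], value=16

Final answer: 16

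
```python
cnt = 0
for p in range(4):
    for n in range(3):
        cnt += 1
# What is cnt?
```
Trace:
  cnt=0
  cnt=1, p=0, n=0
  cnt=2, p=0, n=1
  cnt=3, p=0, n=2
  cnt=4, p=1, n=0
  cnt=5, p=1, n=1
  cnt=6, p=1, n=2
  cnt=7, p=2, n=0
  cnt=8, p=2, n=1
  cnt=9, p=2, n=2
  cnt=10, p=3, n=0
  cnt=11, p=3, n=1
  cnt=12, p=3, n=2

Final answer: 12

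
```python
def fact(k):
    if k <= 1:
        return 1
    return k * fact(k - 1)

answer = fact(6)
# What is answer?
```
Call trace:
fact(k=6)
  fact(k=5)
    fact(k=4)
      fact(k=3)
        fact(k=2)
          fact(k=1)
          -> return 1
        -> return 2
      -> return 6
    -> return 24
  -> return 120
-> return 720

Final answer: 720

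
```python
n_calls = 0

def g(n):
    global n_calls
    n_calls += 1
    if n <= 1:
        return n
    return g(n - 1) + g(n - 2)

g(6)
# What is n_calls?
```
Call trace (a repeated sub-call is expanded the first time; later identical calls just restate its return value):
g(n=6)
  g(n=5)
    g(n=4)
      g(n=3)
        g(n=2)
          g(n=1)
          -> return 1
          g(n=0)
          -> return 0
        -> return 1
        g(n=1)
        -> return 1
      -> return 2
      g(n=2) -> return 1  (same call as traced above)
    -> return 3
    g(n=3) -> return 2  (same call as traced above)
  -> return 5
  g(n=4) -> return 3  (same call as traced above)
-> return 8

n_calls is incremented once per call, so count the calls in each subtree. Let C(n) = number of calls made by g(n).
C(0) = C(1) = 1 (base case, no recursion); C(n) = 1 + C(n - 1) + C(n - 2) otherwise.
C(2) = 1 + C(1) + C(0) = 1 + 1 + 1 = 3
C(3) = 1 + C(2) + C(1) = 1 + 3 + 1 = 5
C(4) = 1 + C(3) + C(2) = 1 + 5 + 3 = 9
C(5) = 1 + C(4) + C(3) = 1 + 9 + 5 = 15
C(6) = 1 + C(5) + C(4) = 1 + 15 + 9 = 25
n_calls = C(6) = 25

Final answer: 25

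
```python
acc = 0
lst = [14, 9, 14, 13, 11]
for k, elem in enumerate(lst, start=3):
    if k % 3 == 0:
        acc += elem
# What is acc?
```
Trace:
  acc=0
  acc=14, k=3, elem=14
  acc=14, k=4, elem=9
  acc=14, k=5, elem=14
  acc=27, k=6, elem=13
  acc=27, k=7, elem=11

Final answer: 27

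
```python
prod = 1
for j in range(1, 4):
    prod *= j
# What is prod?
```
Trace:
  prod=1
  prod=1, j=1
  prod=2, j=2
  prod=6, j=3

Final answer: 6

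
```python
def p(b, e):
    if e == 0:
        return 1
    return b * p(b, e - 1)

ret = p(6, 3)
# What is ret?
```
Call trace:
p(b=6, e=3)
  p(b=6, e=2)
    p(b=6, e=1)
      p(b=6, e=0)
      -> return 1
    -> return 6
  -> return 36
-> return 216

Final answer: 216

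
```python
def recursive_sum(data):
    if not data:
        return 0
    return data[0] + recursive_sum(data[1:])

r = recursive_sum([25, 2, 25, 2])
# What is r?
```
Call trace:
recursive_sum(data=[25, 2, 25, 2])
  recursive_sum(data=[2, 25, 2])
    recursive_sum(data=[25, 2])
      recursive_sum(data=[2])
        recursive_sum(data=[])
        -> return 0
      -> return 2
    -> return 27
  -> return 29
-> return 54

Final answer: 54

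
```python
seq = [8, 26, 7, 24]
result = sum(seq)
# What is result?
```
Trace:
  seq=[8, 26, 7, 24]
  seq=[8, 26, 7, 24], result=65

Final answer: 65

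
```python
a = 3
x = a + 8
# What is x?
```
Trace:
  a=3
  a=3, x=11

Final answer: 11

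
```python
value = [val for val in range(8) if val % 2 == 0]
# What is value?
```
Trace:
  val=0
  val=1
  val=2
  val=3
  val=4
  val=5
  val=6
  val=7
  value=[0, 2, 4, 6]

Final answer: [0, 2, 4, 6]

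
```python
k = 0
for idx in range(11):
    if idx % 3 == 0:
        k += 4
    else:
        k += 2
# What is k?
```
Trace:
  k=0
  k=4, idx=0
  k=6, idx=1
  k=8, idx=2
  k=12, idx=3
  k=14, idx=4
  k=16, idx=5
  k=20, idx=6
  k=22, idx=7
  k=24, idx=8
  k=28, idx=9
  k=30, idx=10

Final answer: 30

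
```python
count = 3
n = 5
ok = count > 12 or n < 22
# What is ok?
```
Trace:
  count=3
  count=3, n=5
  count=3, n=5, ok=True

Final answer: True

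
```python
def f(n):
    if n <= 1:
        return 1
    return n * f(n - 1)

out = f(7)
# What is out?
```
Call trace:
f(n=7)
  f(n=6)
    f(n=5)
      f(n=4)
        f(n=3)
          f(n=2)
            f(n=1)
            -> return 1
          -> return 2
        -> return 6
      -> return 24
    -> return 120
  -> return 720
-> return 5040

Final answer: 5040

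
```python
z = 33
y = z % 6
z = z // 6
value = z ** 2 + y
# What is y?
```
Trace:
  z=33
  z=33, y=3
  z=5, y=3
  z=5, y=3, value=28

Final answer: 3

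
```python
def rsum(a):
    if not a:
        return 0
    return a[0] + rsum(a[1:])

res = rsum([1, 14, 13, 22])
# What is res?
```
Call trace:
rsum(a=[1, 14, 13, 22])
  rsum(a=[14, 13, 22])
    rsum(a=[13, 22])
      rsum(a=[22])
        rsum(a=[])
        -> return 0
      -> return 22
    -> return 35
  -> return 49
-> return 50

Final answer: 50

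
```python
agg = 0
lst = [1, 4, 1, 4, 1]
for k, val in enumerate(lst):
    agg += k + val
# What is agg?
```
Trace:
  agg=0
  agg=1, k=0, val=1
  agg=6, k=1, val=4
  agg=9, k=2, val=1
  agg=16, k=3, val=4
  agg=21, k=4, val=1

Final answer: 21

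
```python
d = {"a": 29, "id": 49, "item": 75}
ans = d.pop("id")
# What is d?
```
Trace:
  d={'a': 29, 'id': 49, 'item': 75}
  d={'a': 29, 'item': 75}, ans=49

Final answer: {'a': 29, 'item': 75}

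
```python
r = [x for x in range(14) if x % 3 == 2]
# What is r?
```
Trace:
  x=0
  x=1
  x=2
  x=3
  x=4
  x=5
  x=6
  x=7
  x=8
  x=9
  x=10
  x=11
  x=12
  x=13
  r=[2, 5, 8, 11]

Final answer: [2, 5, 8, 11]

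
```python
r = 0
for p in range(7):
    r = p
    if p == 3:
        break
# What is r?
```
Trace:
  r=0
  r=0, p=0
  r=1, p=1
  r=2, p=2
  r=3, p=3

Final answer: 3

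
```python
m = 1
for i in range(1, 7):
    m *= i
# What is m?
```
Trace:
  m=1
  m=1, i=1
  m=2, i=2
  m=6, i=3
  m=24, i=4
  m=120, i=5
  m=720, i=6

Final answer: 720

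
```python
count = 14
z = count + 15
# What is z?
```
Trace:
  count=14
  count=14, z=29

Final answer: 29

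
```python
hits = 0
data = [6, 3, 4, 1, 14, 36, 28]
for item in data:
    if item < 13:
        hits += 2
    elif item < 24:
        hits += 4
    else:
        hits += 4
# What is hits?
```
Trace:
  hits=0
  hits=2, item=6
  hits=4, item=3
  hits=6, item=4
  hits=8, item=1
  hits=12, item=14
  hits=16, item=36
  hits=20, item=28

Final answer: 20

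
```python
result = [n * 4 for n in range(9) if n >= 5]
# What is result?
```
Trace:
  n=0
  n=1
  n=2
  n=3
  n=4
  n=5
  n=6
  n=7
  n=8
  result=[20, 24, 28, 32]

Final answer: [20, 24, 28, 32]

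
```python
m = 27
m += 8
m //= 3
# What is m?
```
Trace:
  m=27
  m=35
  m=11

Final answer: 11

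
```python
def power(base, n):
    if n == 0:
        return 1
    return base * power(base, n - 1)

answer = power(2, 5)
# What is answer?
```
Call trace:
power(base=2, n=5)
  power(base=2, n=4)
    power(base=2, n=3)
      power(base=2, n=2)
        power(base=2, n=1)
          power(base=2, n=0)
          -> return 1
        -> return 2
      -> return 4
    -> return 8
  -> return 16
-> return 32

Final answer: 32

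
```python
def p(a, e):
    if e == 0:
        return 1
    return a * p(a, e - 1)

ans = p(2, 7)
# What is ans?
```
Call trace:
p(a=2, e=7)
  p(a=2, e=6)
    p(a=2, e=5)
      p(a=2, e=4)
        p(a=2, e=3)
          p(a=2, e=2)
            p(a=2, e=1)
              p(a=2, e=0)
              -> return 1
            -> return 2
          -> return 4
        -> return 8
      -> return 16
    -> return 32
  -> return 64
-> return 128

Final answer: 128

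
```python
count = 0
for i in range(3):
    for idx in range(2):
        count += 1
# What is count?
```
Trace:
  count=0
  count=1, i=0, idx=0
  count=2, i=0, idx=1
  count=3, i=1, idx=0
  count=4, i=1, idx=1
  count=5, i=2, idx=0
  count=6, i=2, idx=1

Final answer: 6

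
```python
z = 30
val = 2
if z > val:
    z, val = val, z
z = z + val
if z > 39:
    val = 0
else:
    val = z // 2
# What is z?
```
Trace:
  z=30
  z=30, val=2
  z=2, val=30
  z=32, val=30
  z=32, val=16

Final answer: 32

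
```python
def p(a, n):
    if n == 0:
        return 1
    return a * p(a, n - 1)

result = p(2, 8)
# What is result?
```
Call trace:
p(a=2, n=8)
  p(a=2, n=7)
    p(a=2, n=6)
      p(a=2, n=5)
        p(a=2, n=4)
          p(a=2, n=3)
            p(a=2, n=2)
              p(a=2, n=1)
                p(a=2, n=0)
                -> return 1
              -> return 2
            -> return 4
          -> return 8
        -> return 16
      -> return 32
    -> return 64
  -> return 128
-> return 256

Final answer: 256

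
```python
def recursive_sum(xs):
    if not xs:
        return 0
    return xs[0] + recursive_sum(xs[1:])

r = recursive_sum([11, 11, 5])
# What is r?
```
Call trace:
recursive_sum(xs=[11, 11, 5])
  recursive_sum(xs=[11, 5])
    recursive_sum(xs=[5])
      recursive_sum(xs=[])
      -> return 0
    -> return 5
  -> return 16
-> return 27

Final answer: 27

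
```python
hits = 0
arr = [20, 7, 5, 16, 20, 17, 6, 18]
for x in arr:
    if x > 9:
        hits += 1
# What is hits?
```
Trace:
  hits=0
  hits=1, x=20
  hits=1, x=7
  hits=1, x=5
  hits=2, x=16
  hits=3, x=20
  hits=4, x=17
  hits=4, x=6
  hits=5, x=18

Final answer: 5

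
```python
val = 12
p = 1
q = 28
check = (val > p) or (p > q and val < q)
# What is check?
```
Trace:
  val=12
  val=12, p=1
  val=12, p=1, q=28
  val=12, p=1, q=28, check=True

Final answer: True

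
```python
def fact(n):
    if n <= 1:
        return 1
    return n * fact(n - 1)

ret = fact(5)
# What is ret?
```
Call trace:
fact(n=5)
  fact(n=4)
    fact(n=3)
      fact(n=2)
        fact(n=1)
        -> return 1
      -> return 2
    -> return 6
  -> return 24
-> return 120

Final answer: 120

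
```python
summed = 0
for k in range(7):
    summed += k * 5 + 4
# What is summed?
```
Trace:
  summed=0
  summed=4, k=0
  summed=13, k=1
  summed=27, k=2
  summed=46, k=3
  summed=70, k=4
  summed=99, k=5
  summed=133, k=6

Final answer: 133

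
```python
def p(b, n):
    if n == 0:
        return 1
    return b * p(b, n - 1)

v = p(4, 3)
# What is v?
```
Call trace:
p(b=4, n=3)
  p(b=4, n=2)
    p(b=4, n=1)
      p(b=4, n=0)
      -> return 1
    -> return 4
  -> return 16
-> return 64

Final answer: 64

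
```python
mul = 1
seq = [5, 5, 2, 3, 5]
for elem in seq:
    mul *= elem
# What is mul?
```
Trace:
  mul=1
  mul=5, elem=5
  mul=25, elem=5
  mul=50, elem=2
  mul=150, elem=3
  mul=750, elem=5

Final answer: 750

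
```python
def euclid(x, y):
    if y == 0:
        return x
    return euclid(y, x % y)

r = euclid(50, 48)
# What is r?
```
Call trace:
euclid(x=50, y=48)
  euclid(x=48, y=2)
    euclid(x=2, y=0)
    -> return 2
  -> return 2
-> return 2

Final answer: 2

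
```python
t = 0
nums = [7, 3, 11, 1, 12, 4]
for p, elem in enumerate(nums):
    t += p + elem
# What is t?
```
Trace:
  t=0
  t=7, p=0, elem=7
  t=11, p=1, elem=3
  t=24, p=2, elem=11
  t=28, p=3, elem=1
  t=44, p=4, elem=12
  t=53, p=5, elem=4

Final answer: 53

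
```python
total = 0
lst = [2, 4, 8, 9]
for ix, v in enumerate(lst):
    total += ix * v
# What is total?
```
Trace:
  total=0
  total=0, ix=0, v=2
  total=4, ix=1, v=4
  total=20, ix=2, v=8
  total=47, ix=3, v=9

Final answer: 47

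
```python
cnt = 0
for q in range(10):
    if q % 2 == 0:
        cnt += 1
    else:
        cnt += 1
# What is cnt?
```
Trace:
  cnt=0
  cnt=1, q=0
  cnt=2, q=1
  cnt=3, q=2
  cnt=4, q=3
  cnt=5, q=4
  cnt=6, q=5
  cnt=7, q=6
  cnt=8, q=7
  cnt=9, q=8
  cnt=10, q=9

Final answer: 10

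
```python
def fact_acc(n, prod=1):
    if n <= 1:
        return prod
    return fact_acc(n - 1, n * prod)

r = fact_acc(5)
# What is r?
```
Call trace:
fact_acc(n=5, prod=1)
  fact_acc(n=4, prod=5)
    fact_acc(n=3, prod=20)
      fact_acc(n=2, prod=60)
        fact_acc(n=1, prod=120)
        -> return 120
      -> return 120
    -> return 120
  -> return 120
-> return 120

Final answer: 120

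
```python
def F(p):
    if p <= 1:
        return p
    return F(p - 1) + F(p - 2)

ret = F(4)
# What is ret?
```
Call trace (a repeated sub-call is expanded the first time; later identical calls just restate its return value):
F(p=4)
  F(p=3)
    F(p=2)
      F(p=1)
      -> return 1
      F(p=0)
      -> return 0
    -> return 1
    F(p=1)
    -> return 1
  -> return 2
  F(p=2) -> return 1  (same call as traced above)
-> return 3

Final answer: 3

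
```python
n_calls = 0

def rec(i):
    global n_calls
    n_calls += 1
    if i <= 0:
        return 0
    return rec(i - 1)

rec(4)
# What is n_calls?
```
Call trace:
rec(i=4)
  rec(i=3)
    rec(i=2)
      rec(i=1)
        rec(i=0)
        -> return 0
      -> return 0
    -> return 0
  -> return 0
-> return 0

n_calls is incremented once per call. rec is entered once for each i = 4, 3, 2, 1, 0 (the i <= 0 call returns without recursing), i.e. 4 + 1 calls.
n_calls = 5

Final answer: 5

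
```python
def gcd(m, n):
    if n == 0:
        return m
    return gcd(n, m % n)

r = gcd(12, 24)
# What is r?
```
Call trace:
gcd(m=12, n=24)
  gcd(m=24, n=12)
    gcd(m=12, n=0)
    -> return 12
  -> return 12
-> return 12

Final answer: 12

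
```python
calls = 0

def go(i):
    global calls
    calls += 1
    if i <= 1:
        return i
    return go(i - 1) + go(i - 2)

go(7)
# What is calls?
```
Call trace (a repeated sub-call is expanded the first time; later identical calls just restate its return value):
go(i=7)
  go(i=6)
    go(i=5)
      go(i=4)
        go(i=3)
          go(i=2)
            go(i=1)
            -> return 1
            go(i=0)
            -> return 0
          -> return 1
          go(i=1)
          -> return 1
        -> return 2
        go(i=2) -> return 1  (same call as traced above)
      -> return 3
      go(i=3) -> return 2  (same call as traced above)
    -> return 5
    go(i=4) -> return 3  (same call as traced above)
  -> return 8
  go(i=5) -> return 5  (same call as traced above)
-> return 13

calls is incremented once per call, so count the calls in each subtree. Let C(i) = number of calls made by go(i).
C(0) = C(1) = 1 (base case, no recursion); C(i) = 1 + C(i - 1) + C(i - 2) otherwise.
C(2) = 1 + C(1) + C(0) = 1 + 1 + 1 = 3
C(3) = 1 + C(2) + C(1) = 1 + 3 + 1 = 5
C(4) = 1 + C(3) + C(2) = 1 + 5 + 3 = 9
C(5) = 1 + C(4) + C(3) = 1 + 9 + 5 = 15
C(6) = 1 + C(5) + C(4) = 1 + 15 + 9 = 25
C(7) = 1 + C(6) + C(5) = 1 + 25 + 15 = 41
calls = C(7) = 41

Final answer: 41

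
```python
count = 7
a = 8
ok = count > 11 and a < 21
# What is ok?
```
Trace:
  count=7
  count=7, a=8
  count=7, a=8, ok=False

Final answer: False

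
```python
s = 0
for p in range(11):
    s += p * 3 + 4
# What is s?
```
Trace:
  s=0
  s=4, p=0
  s=11, p=1
  s=21, p=2
  s=34, p=3
  s=50, p=4
  s=69, p=5
  s=91, p=6
  s=116, p=7
  s=144, p=8
  s=175, p=9
  s=209, p=10

Final answer: 209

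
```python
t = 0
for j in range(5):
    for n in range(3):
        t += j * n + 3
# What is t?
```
Trace:
  t=0
  t=3, j=0, n=0
  t=6, j=0, n=1
  t=9, j=0, n=2
  t=12, j=1, n=0
  t=16, j=1, n=1
  t=21, j=1, n=2
  t=24, j=2, n=0
  t=29, j=2, n=1
  t=36, j=2, n=2
  t=39, j=3, n=0
  t=45, j=3, n=1
  t=54, j=3, n=2
  t=57, j=4, n=0
  t=64, j=4, n=1
  t=75, j=4, n=2

Final answer: 75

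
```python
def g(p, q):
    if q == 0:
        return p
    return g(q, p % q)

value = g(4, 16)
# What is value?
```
Call trace:
g(p=4, q=16)
  g(p=16, q=4)
    g(p=4, q=0)
    -> return 4
  -> return 4
-> return 4

Final answer: 4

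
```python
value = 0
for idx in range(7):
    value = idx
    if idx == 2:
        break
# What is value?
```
Trace:
  value=0
  value=0, idx=0
  value=1, idx=1
  value=2, idx=2

Final answer: 2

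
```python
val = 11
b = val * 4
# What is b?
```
Trace:
  val=11
  val=11, b=44

Final answer: 44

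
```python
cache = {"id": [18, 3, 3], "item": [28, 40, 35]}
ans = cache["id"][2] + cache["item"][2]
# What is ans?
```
Trace:
  cache={'id': [18, 3, 3], 'item': [28, 40, 35]}
  cache={'id': [18, 3, 3], 'item': [28, 40, 35]}, ans=38

Final answer: 38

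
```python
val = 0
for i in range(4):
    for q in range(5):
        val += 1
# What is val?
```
Trace:
  val=0
  val=1, i=0, q=0
  val=2, i=0, q=1
  val=3, i=0, q=2
  val=4, i=0, q=3
  val=5, i=0, q=4
  val=6, i=1, q=0
  val=7, i=1, q=1
  val=8, i=1, q=2
  val=9, i=1, q=3
  val=10, i=1, q=4
  val=11, i=2, q=0
  val=12, i=2, q=1
  val=13, i=2, q=2
  val=14, i=2, q=3
  val=15, i=2, q=4
  val=16, i=3, q=0
  val=17, i=3, q=1
  val=18, i=3, q=2
  val=19, i=3, q=3
  val=20, i=3, q=4

Final answer: 20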